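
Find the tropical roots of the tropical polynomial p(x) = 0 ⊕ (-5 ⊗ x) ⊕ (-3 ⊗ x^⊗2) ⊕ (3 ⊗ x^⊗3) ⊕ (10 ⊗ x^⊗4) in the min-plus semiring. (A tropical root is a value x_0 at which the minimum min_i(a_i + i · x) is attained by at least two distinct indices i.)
Roots: {-7, -6, -2, 5}

Each tropical root is a break point of the lower envelope of the lines y = a_i + i · x (there are 5 lines, with slopes 0, 1, ..., 4). Only the lines that attain the minimum somewhere contribute to roots; other lines are dominated. Here the surviving (envelope) indices are i = 4, i = 3, i = 2, i = 1, i = 0.
Intersections between consecutive envelope lines give the roots: for adjacent envelope indices i < j the intersection is x = (a_i − a_j) / (j − i). Reading off the sorted break points: {-7, -6, -2, 5}.
Verification: at each break x_0, at least two indices attain the minimum of min_i(a_i + i · x_0).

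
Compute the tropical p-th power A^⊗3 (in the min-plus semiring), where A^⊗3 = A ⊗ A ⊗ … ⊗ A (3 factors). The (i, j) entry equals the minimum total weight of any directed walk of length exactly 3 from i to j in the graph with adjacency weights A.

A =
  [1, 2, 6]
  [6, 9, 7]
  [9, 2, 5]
A^⊗3 =
  [3, 4, 8]
  [8, 9, 13]
  [9, 10, 14]

Each entry (A^⊗3)_ij equals the minimum over all length-3 walks i = v_0 → v_1 → … → v_3 = j of Σ_t A[v_t][v_{t+1}]. For example, for (i, j) = (0, 2) we minimise over 9 possible intermediate vertex sequences; the minimum is 8, attained along the walk 0 → 0 → 0 → 2.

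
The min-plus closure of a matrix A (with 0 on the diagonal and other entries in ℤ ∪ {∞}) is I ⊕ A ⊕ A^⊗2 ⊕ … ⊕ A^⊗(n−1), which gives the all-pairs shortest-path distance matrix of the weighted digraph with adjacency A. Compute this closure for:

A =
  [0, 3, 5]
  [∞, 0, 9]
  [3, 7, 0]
Closure =
  [0, 3, 5]
  [12, 0, 9]
  [3, 6, 0]

This is the Floyd-Warshall all-pairs shortest-path computation. For each intermediate vertex k = 0, 1, …, 2, update dist[i][j] ← min(dist[i][j], dist[i][k] + dist[k][j]). The final matrix gives, for each (i, j), the minimum total weight of any directed path from i to j (possibly empty when i = j).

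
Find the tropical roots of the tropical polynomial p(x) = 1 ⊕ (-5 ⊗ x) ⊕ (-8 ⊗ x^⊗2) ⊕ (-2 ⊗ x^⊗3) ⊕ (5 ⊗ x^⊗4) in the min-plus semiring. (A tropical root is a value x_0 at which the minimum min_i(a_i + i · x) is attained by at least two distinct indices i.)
Roots: {-7, -6, 3, 6}

Each tropical root is a break point of the lower envelope of the lines y = a_i + i · x (there are 5 lines, with slopes 0, 1, ..., 4). Only the lines that attain the minimum somewhere contribute to roots; other lines are dominated. Here the surviving (envelope) indices are i = 4, i = 3, i = 2, i = 1, i = 0.
Intersections between consecutive envelope lines give the roots: for adjacent envelope indices i < j the intersection is x = (a_i − a_j) / (j − i). Reading off the sorted break points: {-7, -6, 3, 6}.
Verification: at each break x_0, at least two indices attain the minimum of min_i(a_i + i · x_0).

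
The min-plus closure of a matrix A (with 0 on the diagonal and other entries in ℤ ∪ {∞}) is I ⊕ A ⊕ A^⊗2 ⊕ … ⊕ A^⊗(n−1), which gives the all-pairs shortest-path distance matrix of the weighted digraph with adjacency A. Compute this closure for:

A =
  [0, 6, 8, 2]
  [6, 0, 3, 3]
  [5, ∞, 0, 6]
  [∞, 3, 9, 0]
Closure =
  [0, 5, 8, 2]
  [6, 0, 3, 3]
  [5, 9, 0, 6]
  [9, 3, 6, 0]

This is the Floyd-Warshall all-pairs shortest-path computation. For each intermediate vertex k = 0, 1, …, 3, update dist[i][j] ← min(dist[i][j], dist[i][k] + dist[k][j]). The final matrix gives, for each (i, j), the minimum total weight of any directed path from i to j (possibly empty when i = j).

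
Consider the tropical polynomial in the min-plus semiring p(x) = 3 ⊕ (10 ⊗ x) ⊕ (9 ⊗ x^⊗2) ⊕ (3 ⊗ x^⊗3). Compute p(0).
p(0) = 3

A tropical monomial a ⊗ x^⊗i evaluates to a + i · x. Evaluating each term at x = 0:
  Term 0 contributes 3 + 0 · 0 = 3
  Term 1 contributes 10 + 1 · 0 = 10
  Term 2 contributes 9 + 2 · 0 = 9
  Term 3 contributes 3 + 3 · 0 = 3
p(0) = ⊕ of these = min[3, 10, 9, 3] = 3.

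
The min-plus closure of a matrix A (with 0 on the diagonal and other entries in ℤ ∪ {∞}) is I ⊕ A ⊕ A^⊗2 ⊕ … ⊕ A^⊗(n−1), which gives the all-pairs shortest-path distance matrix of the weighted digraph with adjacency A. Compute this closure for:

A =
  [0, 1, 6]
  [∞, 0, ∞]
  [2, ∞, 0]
Closure =
  [0, 1, 6]
  [∞, 0, ∞]
  [2, 3, 0]

This is the Floyd-Warshall all-pairs shortest-path computation. For each intermediate vertex k = 0, 1, …, 2, update dist[i][j] ← min(dist[i][j], dist[i][k] + dist[k][j]). The final matrix gives, for each (i, j), the minimum total weight of any directed path from i to j (possibly empty when i = j).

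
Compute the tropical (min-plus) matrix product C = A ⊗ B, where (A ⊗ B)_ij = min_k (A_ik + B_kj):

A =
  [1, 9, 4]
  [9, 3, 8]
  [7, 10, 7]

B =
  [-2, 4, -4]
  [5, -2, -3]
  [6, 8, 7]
A ⊗ B =
  [-1, 5, -3]
  [7, 1, 0]
  [5, 8, 3]

Apply the min-plus product entry-by-entry:
  C[0][0] = min over k of (A[0][0] + B[0][0] = 1 + -2 = -1, A[0][1] + B[1][0] = 9 + 5 = 14, A[0][2] + B[2][0] = 4 + 6 = 10) = -1 (attained at k = 0)
  C[0][1] = min over k of (A[0][0] + B[0][1] = 1 + 4 = 5, A[0][1] + B[1][1] = 9 + -2 = 7, A[0][2] + B[2][1] = 4 + 8 = 12) = 5 (attained at k = 0)
  C[0][2] = min over k of (A[0][0] + B[0][2] = 1 + -4 = -3, A[0][1] + B[1][2] = 9 + -3 = 6, A[0][2] + B[2][2] = 4 + 7 = 11) = -3 (attained at k = 0)
  C[1][0] = min over k of (A[1][0] + B[0][0] = 9 + -2 = 7, A[1][1] + B[1][0] = 3 + 5 = 8, A[1][2] + B[2][0] = 8 + 6 = 14) = 7 (attained at k = 0)
  C[1][1] = min over k of (A[1][0] + B[0][1] = 9 + 4 = 13, A[1][1] + B[1][1] = 3 + -2 = 1, A[1][2] + B[2][1] = 8 + 8 = 16) = 1 (attained at k = 1)
  C[1][2] = min over k of (A[1][0] + B[0][2] = 9 + -4 = 5, A[1][1] + B[1][2] = 3 + -3 = 0, A[1][2] + B[2][2] = 8 + 7 = 15) = 0 (attained at k = 1)
  C[2][0] = min over k of (A[2][0] + B[0][0] = 7 + -2 = 5, A[2][1] + B[1][0] = 10 + 5 = 15, A[2][2] + B[2][0] = 7 + 6 = 13) = 5 (attained at k = 0)
  C[2][1] = min over k of (A[2][0] + B[0][1] = 7 + 4 = 11, A[2][1] + B[1][1] = 10 + -2 = 8, A[2][2] + B[2][1] = 7 + 8 = 15) = 8 (attained at k = 1)
  C[2][2] = min over k of (A[2][0] + B[0][2] = 7 + -4 = 3, A[2][1] + B[1][2] = 10 + -3 = 7, A[2][2] + B[2][2] = 7 + 7 = 14) = 3 (attained at k = 0)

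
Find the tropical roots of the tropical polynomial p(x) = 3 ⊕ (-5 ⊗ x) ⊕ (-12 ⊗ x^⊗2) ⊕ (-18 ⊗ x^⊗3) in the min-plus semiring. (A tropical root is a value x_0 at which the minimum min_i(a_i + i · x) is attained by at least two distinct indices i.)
Roots: {6, 7, 8}

Each tropical root is a break point of the lower envelope of the lines y = a_i + i · x (there are 4 lines, with slopes 0, 1, ..., 3). Only the lines that attain the minimum somewhere contribute to roots; other lines are dominated. Here the surviving (envelope) indices are i = 3, i = 2, i = 1, i = 0.
Intersections between consecutive envelope lines give the roots: for adjacent envelope indices i < j the intersection is x = (a_i − a_j) / (j − i). Reading off the sorted break points: {6, 7, 8}.
Verification: at each break x_0, at least two indices attain the minimum of min_i(a_i + i · x_0).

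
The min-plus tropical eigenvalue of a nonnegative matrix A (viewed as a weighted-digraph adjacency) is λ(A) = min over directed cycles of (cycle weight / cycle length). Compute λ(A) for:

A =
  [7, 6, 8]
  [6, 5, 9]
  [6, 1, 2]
λ(A) = 2

Enumerate directed cycles and compute their means (weight / length). Sample:
  cycle 0 → 0: weight = 7, length = 1, mean = 7/1 ≈ 7.000
  cycle 1 → 1: weight = 5, length = 1, mean = 5/1 ≈ 5.000
  cycle 2 → 2: weight = 2, length = 1, mean = 2/1 ≈ 2.000
  cycle 0 → 1 → 0: weight = 12, length = 2, mean = 12/2 ≈ 6.000
  cycle 0 → 2 → 0: weight = 14, length = 2, mean = 14/2 ≈ 7.000
  cycle 1 → 0 → 1: weight = 12, length = 2, mean = 12/2 ≈ 6.000
Minimum mean = 2.000, attained e.g. along the cycle 2 → 2 with weight 2 and length 1. So λ(A) = 2/1 = 2.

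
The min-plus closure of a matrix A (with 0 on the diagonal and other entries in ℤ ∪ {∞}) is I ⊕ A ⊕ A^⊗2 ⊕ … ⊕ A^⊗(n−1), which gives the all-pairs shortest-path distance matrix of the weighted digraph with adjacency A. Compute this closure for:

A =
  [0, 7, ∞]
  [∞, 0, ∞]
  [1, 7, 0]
Closure =
  [0, 7, ∞]
  [∞, 0, ∞]
  [1, 7, 0]

This is the Floyd-Warshall all-pairs shortest-path computation. For each intermediate vertex k = 0, 1, …, 2, update dist[i][j] ← min(dist[i][j], dist[i][k] + dist[k][j]). The final matrix gives, for each (i, j), the minimum total weight of any directed path from i to j (possibly empty when i = j).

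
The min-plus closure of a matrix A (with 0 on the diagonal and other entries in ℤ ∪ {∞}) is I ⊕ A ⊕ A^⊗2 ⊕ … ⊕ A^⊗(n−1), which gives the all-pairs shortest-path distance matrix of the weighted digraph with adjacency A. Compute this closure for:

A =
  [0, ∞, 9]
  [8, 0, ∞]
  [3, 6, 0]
Closure =
  [0, 15, 9]
  [8, 0, 17]
  [3, 6, 0]

This is the Floyd-Warshall all-pairs shortest-path computation. For each intermediate vertex k = 0, 1, …, 2, update dist[i][j] ← min(dist[i][j], dist[i][k] + dist[k][j]). The final matrix gives, for each (i, j), the minimum total weight of any directed path from i to j (possibly empty when i = j).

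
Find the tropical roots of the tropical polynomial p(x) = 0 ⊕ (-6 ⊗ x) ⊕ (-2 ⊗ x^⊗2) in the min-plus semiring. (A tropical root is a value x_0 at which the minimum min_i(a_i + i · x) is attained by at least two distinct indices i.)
Roots: {-4, 6}

Each tropical root is a break point of the lower envelope of the lines y = a_i + i · x (there are 3 lines, with slopes 0, 1, ..., 2). Only the lines that attain the minimum somewhere contribute to roots; other lines are dominated. Here the surviving (envelope) indices are i = 2, i = 1, i = 0.
Intersections between consecutive envelope lines give the roots: for adjacent envelope indices i < j the intersection is x = (a_i − a_j) / (j − i). Reading off the sorted break points: {-4, 6}.
Verification: at each break x_0, at least two indices attain the minimum of min_i(a_i + i · x_0).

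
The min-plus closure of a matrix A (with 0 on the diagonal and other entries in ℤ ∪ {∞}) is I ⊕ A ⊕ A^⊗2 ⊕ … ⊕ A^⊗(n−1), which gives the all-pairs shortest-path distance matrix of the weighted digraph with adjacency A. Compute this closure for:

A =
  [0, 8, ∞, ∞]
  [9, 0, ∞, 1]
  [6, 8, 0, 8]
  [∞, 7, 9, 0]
Closure =
  [0, 8, 18, 9]
  [9, 0, 10, 1]
  [6, 8, 0, 8]
  [15, 7, 9, 0]

This is the Floyd-Warshall all-pairs shortest-path computation. For each intermediate vertex k = 0, 1, …, 3, update dist[i][j] ← min(dist[i][j], dist[i][k] + dist[k][j]). The final matrix gives, for each (i, j), the minimum total weight of any directed path from i to j (possibly empty when i = j).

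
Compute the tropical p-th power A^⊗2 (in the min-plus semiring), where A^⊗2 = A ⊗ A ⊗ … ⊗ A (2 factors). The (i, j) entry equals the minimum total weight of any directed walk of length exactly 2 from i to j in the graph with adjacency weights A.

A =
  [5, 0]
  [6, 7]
A^⊗2 =
  [6, 5]
  [11, 6]

Each entry (A^⊗2)_ij equals the minimum over all length-2 walks i = v_0 → v_1 → … → v_2 = j of Σ_t A[v_t][v_{t+1}]. For example, for (i, j) = (0, 1) we minimise over 2 possible intermediate vertex sequences; the minimum is 5, attained along the walk 0 → 0 → 1.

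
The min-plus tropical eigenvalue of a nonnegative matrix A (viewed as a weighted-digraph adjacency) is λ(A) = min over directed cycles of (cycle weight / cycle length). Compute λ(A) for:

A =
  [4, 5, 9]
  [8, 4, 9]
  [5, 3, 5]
λ(A) = 4

Enumerate directed cycles and compute their means (weight / length). Sample:
  cycle 0 → 0: weight = 4, length = 1, mean = 4/1 ≈ 4.000
  cycle 1 → 1: weight = 4, length = 1, mean = 4/1 ≈ 4.000
  cycle 2 → 2: weight = 5, length = 1, mean = 5/1 ≈ 5.000
  cycle 0 → 1 → 0: weight = 13, length = 2, mean = 13/2 ≈ 6.500
  cycle 0 → 2 → 0: weight = 14, length = 2, mean = 14/2 ≈ 7.000
  cycle 1 → 0 → 1: weight = 13, length = 2, mean = 13/2 ≈ 6.500
Minimum mean = 4.000, attained e.g. along the cycle 0 → 0 with weight 4 and length 1. So λ(A) = 4/1 = 4.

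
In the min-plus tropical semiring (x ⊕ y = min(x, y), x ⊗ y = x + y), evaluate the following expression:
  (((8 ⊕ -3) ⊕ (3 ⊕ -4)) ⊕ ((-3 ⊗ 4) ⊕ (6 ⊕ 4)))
(((8 ⊕ -3) ⊕ (3 ⊕ -4)) ⊕ ((-3 ⊗ 4) ⊕ (6 ⊕ 4))) = -4

Expand innermost to outermost. Recall ⊕ takes the minimum of its arguments and ⊗ takes their sum. Working out the expression (((8 ⊕ -3) ⊕ (3 ⊕ -4)) ⊕ ((-3 ⊗ 4) ⊕ (6 ⊕ 4))) gives -4.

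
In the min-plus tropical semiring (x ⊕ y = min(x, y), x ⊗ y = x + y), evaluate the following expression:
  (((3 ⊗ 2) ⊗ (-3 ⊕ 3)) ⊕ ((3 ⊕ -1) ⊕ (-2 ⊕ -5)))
(((3 ⊗ 2) ⊗ (-3 ⊕ 3)) ⊕ ((3 ⊕ -1) ⊕ (-2 ⊕ -5))) = -5

Expand innermost to outermost. Recall ⊕ takes the minimum of its arguments and ⊗ takes their sum. Working out the expression (((3 ⊗ 2) ⊗ (-3 ⊕ 3)) ⊕ ((3 ⊕ -1) ⊕ (-2 ⊕ -5))) gives -5.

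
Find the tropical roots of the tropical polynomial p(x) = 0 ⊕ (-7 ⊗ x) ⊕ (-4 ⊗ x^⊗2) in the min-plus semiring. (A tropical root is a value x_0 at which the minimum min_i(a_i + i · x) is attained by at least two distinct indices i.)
Roots: {-3, 7}

Each tropical root is a break point of the lower envelope of the lines y = a_i + i · x (there are 3 lines, with slopes 0, 1, ..., 2). Only the lines that attain the minimum somewhere contribute to roots; other lines are dominated. Here the surviving (envelope) indices are i = 2, i = 1, i = 0.
Intersections between consecutive envelope lines give the roots: for adjacent envelope indices i < j the intersection is x = (a_i − a_j) / (j − i). Reading off the sorted break points: {-3, 7}.
Verification: at each break x_0, at least two indices attain the minimum of min_i(a_i + i · x_0).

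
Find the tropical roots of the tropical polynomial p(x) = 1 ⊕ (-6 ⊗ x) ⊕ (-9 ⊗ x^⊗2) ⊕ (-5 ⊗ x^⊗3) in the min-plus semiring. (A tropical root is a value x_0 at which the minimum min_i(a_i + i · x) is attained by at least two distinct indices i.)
Roots: {-4, 3, 7}

Each tropical root is a break point of the lower envelope of the lines y = a_i + i · x (there are 4 lines, with slopes 0, 1, ..., 3). Only the lines that attain the minimum somewhere contribute to roots; other lines are dominated. Here the surviving (envelope) indices are i = 3, i = 2, i = 1, i = 0.
Intersections between consecutive envelope lines give the roots: for adjacent envelope indices i < j the intersection is x = (a_i − a_j) / (j − i). Reading off the sorted break points: {-4, 3, 7}.
Verification: at each break x_0, at least two indices attain the minimum of min_i(a_i + i · x_0).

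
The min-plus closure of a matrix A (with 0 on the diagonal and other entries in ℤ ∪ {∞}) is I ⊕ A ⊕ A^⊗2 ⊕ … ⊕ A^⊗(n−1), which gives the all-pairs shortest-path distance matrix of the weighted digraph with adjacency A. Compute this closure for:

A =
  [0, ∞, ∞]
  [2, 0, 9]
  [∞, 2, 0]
Closure =
  [0, ∞, ∞]
  [2, 0, 9]
  [4, 2, 0]

This is the Floyd-Warshall all-pairs shortest-path computation. For each intermediate vertex k = 0, 1, …, 2, update dist[i][j] ← min(dist[i][j], dist[i][k] + dist[k][j]). The final matrix gives, for each (i, j), the minimum total weight of any directed path from i to j (possibly empty when i = j).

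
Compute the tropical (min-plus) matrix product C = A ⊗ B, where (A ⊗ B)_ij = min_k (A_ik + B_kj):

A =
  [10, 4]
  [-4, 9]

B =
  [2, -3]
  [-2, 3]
A ⊗ B =
  [2, 7]
  [-2, -7]

Apply the min-plus product entry-by-entry:
  C[0][0] = min over k of (A[0][0] + B[0][0] = 10 + 2 = 12, A[0][1] + B[1][0] = 4 + -2 = 2) = 2 (attained at k = 1)
  C[0][1] = min over k of (A[0][0] + B[0][1] = 10 + -3 = 7, A[0][1] + B[1][1] = 4 + 3 = 7) = 7 (attained at k = 0)
  C[1][0] = min over k of (A[1][0] + B[0][0] = -4 + 2 = -2, A[1][1] + B[1][0] = 9 + -2 = 7) = -2 (attained at k = 0)
  C[1][1] = min over k of (A[1][0] + B[0][1] = -4 + -3 = -7, A[1][1] + B[1][1] = 9 + 3 = 12) = -7 (attained at k = 0)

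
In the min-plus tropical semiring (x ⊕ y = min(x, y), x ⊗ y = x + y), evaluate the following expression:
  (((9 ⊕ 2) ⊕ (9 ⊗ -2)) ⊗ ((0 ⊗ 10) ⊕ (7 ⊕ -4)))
(((9 ⊕ 2) ⊕ (9 ⊗ -2)) ⊗ ((0 ⊗ 10) ⊕ (7 ⊕ -4))) = -2

Expand innermost to outermost. Recall ⊕ takes the minimum of its arguments and ⊗ takes their sum. Working out the expression (((9 ⊕ 2) ⊕ (9 ⊗ -2)) ⊗ ((0 ⊗ 10) ⊕ (7 ⊕ -4))) gives -2.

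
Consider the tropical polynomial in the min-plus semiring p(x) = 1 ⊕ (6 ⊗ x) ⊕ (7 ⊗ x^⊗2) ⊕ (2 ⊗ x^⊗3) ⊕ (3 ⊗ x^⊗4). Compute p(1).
p(1) = 1

A tropical monomial a ⊗ x^⊗i evaluates to a + i · x. Evaluating each term at x = 1:
  Term 0 contributes 1 + 0 · 1 = 1
  Term 1 contributes 6 + 1 · 1 = 7
  Term 2 contributes 7 + 2 · 1 = 9
  Term 3 contributes 2 + 3 · 1 = 5
  Term 4 contributes 3 + 4 · 1 = 7
p(1) = ⊕ of these = min[1, 7, 9, 5, 7] = 1.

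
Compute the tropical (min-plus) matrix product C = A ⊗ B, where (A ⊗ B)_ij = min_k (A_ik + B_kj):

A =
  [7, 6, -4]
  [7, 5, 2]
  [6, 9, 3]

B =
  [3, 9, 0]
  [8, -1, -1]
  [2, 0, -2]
A ⊗ B =
  [-2, -4, -6]
  [4, 2, 0]
  [5, 3, 1]

Apply the min-plus product entry-by-entry:
  C[0][0] = min over k of (A[0][0] + B[0][0] = 7 + 3 = 10, A[0][1] + B[1][0] = 6 + 8 = 14, A[0][2] + B[2][0] = -4 + 2 = -2) = -2 (attained at k = 2)
  C[0][1] = min over k of (A[0][0] + B[0][1] = 7 + 9 = 16, A[0][1] + B[1][1] = 6 + -1 = 5, A[0][2] + B[2][1] = -4 + 0 = -4) = -4 (attained at k = 2)
  C[0][2] = min over k of (A[0][0] + B[0][2] = 7 + 0 = 7, A[0][1] + B[1][2] = 6 + -1 = 5, A[0][2] + B[2][2] = -4 + -2 = -6) = -6 (attained at k = 2)
  C[1][0] = min over k of (A[1][0] + B[0][0] = 7 + 3 = 10, A[1][1] + B[1][0] = 5 + 8 = 13, A[1][2] + B[2][0] = 2 + 2 = 4) = 4 (attained at k = 2)
  C[1][1] = min over k of (A[1][0] + B[0][1] = 7 + 9 = 16, A[1][1] + B[1][1] = 5 + -1 = 4, A[1][2] + B[2][1] = 2 + 0 = 2) = 2 (attained at k = 2)
  C[1][2] = min over k of (A[1][0] + B[0][2] = 7 + 0 = 7, A[1][1] + B[1][2] = 5 + -1 = 4, A[1][2] + B[2][2] = 2 + -2 = 0) = 0 (attained at k = 2)
  C[2][0] = min over k of (A[2][0] + B[0][0] = 6 + 3 = 9, A[2][1] + B[1][0] = 9 + 8 = 17, A[2][2] + B[2][0] = 3 + 2 = 5) = 5 (attained at k = 2)
  C[2][1] = min over k of (A[2][0] + B[0][1] = 6 + 9 = 15, A[2][1] + B[1][1] = 9 + -1 = 8, A[2][2] + B[2][1] = 3 + 0 = 3) = 3 (attained at k = 2)
  C[2][2] = min over k of (A[2][0] + B[0][2] = 6 + 0 = 6, A[2][1] + B[1][2] = 9 + -1 = 8, A[2][2] + B[2][2] = 3 + -2 = 1) = 1 (attained at k = 2)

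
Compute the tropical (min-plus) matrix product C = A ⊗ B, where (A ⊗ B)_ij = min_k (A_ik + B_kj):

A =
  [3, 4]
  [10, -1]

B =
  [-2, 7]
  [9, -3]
A ⊗ B =
  [1, 1]
  [8, -4]

Apply the min-plus product entry-by-entry:
  C[0][0] = min over k of (A[0][0] + B[0][0] = 3 + -2 = 1, A[0][1] + B[1][0] = 4 + 9 = 13) = 1 (attained at k = 0)
  C[0][1] = min over k of (A[0][0] + B[0][1] = 3 + 7 = 10, A[0][1] + B[1][1] = 4 + -3 = 1) = 1 (attained at k = 1)
  C[1][0] = min over k of (A[1][0] + B[0][0] = 10 + -2 = 8, A[1][1] + B[1][0] = -1 + 9 = 8) = 8 (attained at k = 0)
  C[1][1] = min over k of (A[1][0] + B[0][1] = 10 + 7 = 17, A[1][1] + B[1][1] = -1 + -3 = -4) = -4 (attained at k = 1)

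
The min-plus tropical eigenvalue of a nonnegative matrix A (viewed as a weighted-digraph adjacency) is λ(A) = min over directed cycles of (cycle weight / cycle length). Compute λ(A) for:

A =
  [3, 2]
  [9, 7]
λ(A) = 3

Enumerate directed cycles and compute their means (weight / length). Sample:
  cycle 0 → 0: weight = 3, length = 1, mean = 3/1 ≈ 3.000
  cycle 1 → 1: weight = 7, length = 1, mean = 7/1 ≈ 7.000
  cycle 0 → 1 → 0: weight = 11, length = 2, mean = 11/2 ≈ 5.500
  cycle 1 → 0 → 1: weight = 11, length = 2, mean = 11/2 ≈ 5.500
Minimum mean = 3.000, attained e.g. along the cycle 0 → 0 with weight 3 and length 1. So λ(A) = 3/1 = 3.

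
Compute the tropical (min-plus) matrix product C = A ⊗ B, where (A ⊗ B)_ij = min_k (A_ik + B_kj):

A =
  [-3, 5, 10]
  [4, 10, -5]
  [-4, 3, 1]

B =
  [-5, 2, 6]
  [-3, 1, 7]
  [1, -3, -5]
A ⊗ B =
  [-8, -1, 3]
  [-4, -8, -10]
  [-9, -2, -4]

Apply the min-plus product entry-by-entry:
  C[0][0] = min over k of (A[0][0] + B[0][0] = -3 + -5 = -8, A[0][1] + B[1][0] = 5 + -3 = 2, A[0][2] + B[2][0] = 10 + 1 = 11) = -8 (attained at k = 0)
  C[0][1] = min over k of (A[0][0] + B[0][1] = -3 + 2 = -1, A[0][1] + B[1][1] = 5 + 1 = 6, A[0][2] + B[2][1] = 10 + -3 = 7) = -1 (attained at k = 0)
  C[0][2] = min over k of (A[0][0] + B[0][2] = -3 + 6 = 3, A[0][1] + B[1][2] = 5 + 7 = 12, A[0][2] + B[2][2] = 10 + -5 = 5) = 3 (attained at k = 0)
  C[1][0] = min over k of (A[1][0] + B[0][0] = 4 + -5 = -1, A[1][1] + B[1][0] = 10 + -3 = 7, A[1][2] + B[2][0] = -5 + 1 = -4) = -4 (attained at k = 2)
  C[1][1] = min over k of (A[1][0] + B[0][1] = 4 + 2 = 6, A[1][1] + B[1][1] = 10 + 1 = 11, A[1][2] + B[2][1] = -5 + -3 = -8) = -8 (attained at k = 2)
  C[1][2] = min over k of (A[1][0] + B[0][2] = 4 + 6 = 10, A[1][1] + B[1][2] = 10 + 7 = 17, A[1][2] + B[2][2] = -5 + -5 = -10) = -10 (attained at k = 2)
  C[2][0] = min over k of (A[2][0] + B[0][0] = -4 + -5 = -9, A[2][1] + B[1][0] = 3 + -3 = 0, A[2][2] + B[2][0] = 1 + 1 = 2) = -9 (attained at k = 0)
  C[2][1] = min over k of (A[2][0] + B[0][1] = -4 + 2 = -2, A[2][1] + B[1][1] = 3 + 1 = 4, A[2][2] + B[2][1] = 1 + -3 = -2) = -2 (attained at k = 0)
  C[2][2] = min over k of (A[2][0] + B[0][2] = -4 + 6 = 2, A[2][1] + B[1][2] = 3 + 7 = 10, A[2][2] + B[2][2] = 1 + -5 = -4) = -4 (attained at k = 2)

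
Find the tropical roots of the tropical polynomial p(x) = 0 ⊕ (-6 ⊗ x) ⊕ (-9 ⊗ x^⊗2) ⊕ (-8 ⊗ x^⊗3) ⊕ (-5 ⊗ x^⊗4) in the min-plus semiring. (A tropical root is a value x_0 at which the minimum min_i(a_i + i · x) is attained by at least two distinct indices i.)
Roots: {-3, -1, 3, 6}

Each tropical root is a break point of the lower envelope of the lines y = a_i + i · x (there are 5 lines, with slopes 0, 1, ..., 4). Only the lines that attain the minimum somewhere contribute to roots; other lines are dominated. Here the surviving (envelope) indices are i = 4, i = 3, i = 2, i = 1, i = 0.
Intersections between consecutive envelope lines give the roots: for adjacent envelope indices i < j the intersection is x = (a_i − a_j) / (j − i). Reading off the sorted break points: {-3, -1, 3, 6}.
Verification: at each break x_0, at least two indices attain the minimum of min_i(a_i + i · x_0).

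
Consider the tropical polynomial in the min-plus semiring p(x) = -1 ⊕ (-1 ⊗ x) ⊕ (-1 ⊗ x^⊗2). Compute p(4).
p(4) = -1

A tropical monomial a ⊗ x^⊗i evaluates to a + i · x. Evaluating each term at x = 4:
  Term 0 contributes -1 + 0 · 4 = -1
  Term 1 contributes -1 + 1 · 4 = 3
  Term 2 contributes -1 + 2 · 4 = 7
p(4) = ⊕ of these = min[-1, 3, 7] = -1.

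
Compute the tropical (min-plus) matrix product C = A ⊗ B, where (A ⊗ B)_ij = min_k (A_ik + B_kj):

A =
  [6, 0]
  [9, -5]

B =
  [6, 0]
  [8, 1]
A ⊗ B =
  [8, 1]
  [3, -4]

Apply the min-plus product entry-by-entry:
  C[0][0] = min over k of (A[0][0] + B[0][0] = 6 + 6 = 12, A[0][1] + B[1][0] = 0 + 8 = 8) = 8 (attained at k = 1)
  C[0][1] = min over k of (A[0][0] + B[0][1] = 6 + 0 = 6, A[0][1] + B[1][1] = 0 + 1 = 1) = 1 (attained at k = 1)
  C[1][0] = min over k of (A[1][0] + B[0][0] = 9 + 6 = 15, A[1][1] + B[1][0] = -5 + 8 = 3) = 3 (attained at k = 1)
  C[1][1] = min over k of (A[1][0] + B[0][1] = 9 + 0 = 9, A[1][1] + B[1][1] = -5 + 1 = -4) = -4 (attained at k = 1)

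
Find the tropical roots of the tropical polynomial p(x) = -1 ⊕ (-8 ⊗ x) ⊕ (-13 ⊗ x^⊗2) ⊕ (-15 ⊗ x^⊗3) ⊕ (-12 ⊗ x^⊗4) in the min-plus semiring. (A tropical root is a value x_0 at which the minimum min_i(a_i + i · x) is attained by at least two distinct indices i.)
Roots: {-3, 2, 5, 7}

Each tropical root is a break point of the lower envelope of the lines y = a_i + i · x (there are 5 lines, with slopes 0, 1, ..., 4). Only the lines that attain the minimum somewhere contribute to roots; other lines are dominated. Here the surviving (envelope) indices are i = 4, i = 3, i = 2, i = 1, i = 0.
Intersections between consecutive envelope lines give the roots: for adjacent envelope indices i < j the intersection is x = (a_i − a_j) / (j − i). Reading off the sorted break points: {-3, 2, 5, 7}.
Verification: at each break x_0, at least two indices attain the minimum of min_i(a_i + i · x_0).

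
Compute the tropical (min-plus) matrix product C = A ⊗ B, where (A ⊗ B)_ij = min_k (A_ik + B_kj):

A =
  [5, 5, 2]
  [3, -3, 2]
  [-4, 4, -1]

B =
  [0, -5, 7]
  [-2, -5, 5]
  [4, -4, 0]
A ⊗ B =
  [3, -2, 2]
  [-5, -8, 2]
  [-4, -9, -1]

Apply the min-plus product entry-by-entry:
  C[0][0] = min over k of (A[0][0] + B[0][0] = 5 + 0 = 5, A[0][1] + B[1][0] = 5 + -2 = 3, A[0][2] + B[2][0] = 2 + 4 = 6) = 3 (attained at k = 1)
  C[0][1] = min over k of (A[0][0] + B[0][1] = 5 + -5 = 0, A[0][1] + B[1][1] = 5 + -5 = 0, A[0][2] + B[2][1] = 2 + -4 = -2) = -2 (attained at k = 2)
  C[0][2] = min over k of (A[0][0] + B[0][2] = 5 + 7 = 12, A[0][1] + B[1][2] = 5 + 5 = 10, A[0][2] + B[2][2] = 2 + 0 = 2) = 2 (attained at k = 2)
  C[1][0] = min over k of (A[1][0] + B[0][0] = 3 + 0 = 3, A[1][1] + B[1][0] = -3 + -2 = -5, A[1][2] + B[2][0] = 2 + 4 = 6) = -5 (attained at k = 1)
  C[1][1] = min over k of (A[1][0] + B[0][1] = 3 + -5 = -2, A[1][1] + B[1][1] = -3 + -5 = -8, A[1][2] + B[2][1] = 2 + -4 = -2) = -8 (attained at k = 1)
  C[1][2] = min over k of (A[1][0] + B[0][2] = 3 + 7 = 10, A[1][1] + B[1][2] = -3 + 5 = 2, A[1][2] + B[2][2] = 2 + 0 = 2) = 2 (attained at k = 1)
  C[2][0] = min over k of (A[2][0] + B[0][0] = -4 + 0 = -4, A[2][1] + B[1][0] = 4 + -2 = 2, A[2][2] + B[2][0] = -1 + 4 = 3) = -4 (attained at k = 0)
  C[2][1] = min over k of (A[2][0] + B[0][1] = -4 + -5 = -9, A[2][1] + B[1][1] = 4 + -5 = -1, A[2][2] + B[2][1] = -1 + -4 = -5) = -9 (attained at k = 0)
  C[2][2] = min over k of (A[2][0] + B[0][2] = -4 + 7 = 3, A[2][1] + B[1][2] = 4 + 5 = 9, A[2][2] + B[2][2] = -1 + 0 = -1) = -1 (attained at k = 2)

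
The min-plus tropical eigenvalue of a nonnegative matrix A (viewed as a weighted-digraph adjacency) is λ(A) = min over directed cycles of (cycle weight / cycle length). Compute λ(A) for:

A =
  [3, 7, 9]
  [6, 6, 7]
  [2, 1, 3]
λ(A) = 3

Enumerate directed cycles and compute their means (weight / length). Sample:
  cycle 0 → 0: weight = 3, length = 1, mean = 3/1 ≈ 3.000
  cycle 1 → 1: weight = 6, length = 1, mean = 6/1 ≈ 6.000
  cycle 2 → 2: weight = 3, length = 1, mean = 3/1 ≈ 3.000
  cycle 0 → 1 → 0: weight = 13, length = 2, mean = 13/2 ≈ 6.500
  cycle 0 → 2 → 0: weight = 11, length = 2, mean = 11/2 ≈ 5.500
  cycle 1 → 0 → 1: weight = 13, length = 2, mean = 13/2 ≈ 6.500
Minimum mean = 3.000, attained e.g. along the cycle 0 → 0 with weight 3 and length 1. So λ(A) = 3/1 = 3.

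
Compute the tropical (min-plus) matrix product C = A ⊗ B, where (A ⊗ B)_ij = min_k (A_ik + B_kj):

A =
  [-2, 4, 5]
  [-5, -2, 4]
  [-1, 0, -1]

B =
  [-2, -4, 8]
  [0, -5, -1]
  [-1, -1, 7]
A ⊗ B =
  [-4, -6, 3]
  [-7, -9, -3]
  [-3, -5, -1]

Apply the min-plus product entry-by-entry:
  C[0][0] = min over k of (A[0][0] + B[0][0] = -2 + -2 = -4, A[0][1] + B[1][0] = 4 + 0 = 4, A[0][2] + B[2][0] = 5 + -1 = 4) = -4 (attained at k = 0)
  C[0][1] = min over k of (A[0][0] + B[0][1] = -2 + -4 = -6, A[0][1] + B[1][1] = 4 + -5 = -1, A[0][2] + B[2][1] = 5 + -1 = 4) = -6 (attained at k = 0)
  C[0][2] = min over k of (A[0][0] + B[0][2] = -2 + 8 = 6, A[0][1] + B[1][2] = 4 + -1 = 3, A[0][2] + B[2][2] = 5 + 7 = 12) = 3 (attained at k = 1)
  C[1][0] = min over k of (A[1][0] + B[0][0] = -5 + -2 = -7, A[1][1] + B[1][0] = -2 + 0 = -2, A[1][2] + B[2][0] = 4 + -1 = 3) = -7 (attained at k = 0)
  C[1][1] = min over k of (A[1][0] + B[0][1] = -5 + -4 = -9, A[1][1] + B[1][1] = -2 + -5 = -7, A[1][2] + B[2][1] = 4 + -1 = 3) = -9 (attained at k = 0)
  C[1][2] = min over k of (A[1][0] + B[0][2] = -5 + 8 = 3, A[1][1] + B[1][2] = -2 + -1 = -3, A[1][2] + B[2][2] = 4 + 7 = 11) = -3 (attained at k = 1)
  C[2][0] = min over k of (A[2][0] + B[0][0] = -1 + -2 = -3, A[2][1] + B[1][0] = 0 + 0 = 0, A[2][2] + B[2][0] = -1 + -1 = -2) = -3 (attained at k = 0)
  C[2][1] = min over k of (A[2][0] + B[0][1] = -1 + -4 = -5, A[2][1] + B[1][1] = 0 + -5 = -5, A[2][2] + B[2][1] = -1 + -1 = -2) = -5 (attained at k = 0)
  C[2][2] = min over k of (A[2][0] + B[0][2] = -1 + 8 = 7, A[2][1] + B[1][2] = 0 + -1 = -1, A[2][2] + B[2][2] = -1 + 7 = 6) = -1 (attained at k = 1)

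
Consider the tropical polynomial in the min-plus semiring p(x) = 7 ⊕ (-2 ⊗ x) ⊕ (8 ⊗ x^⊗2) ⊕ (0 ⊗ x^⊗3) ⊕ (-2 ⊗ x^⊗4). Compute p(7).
p(7) = 5

A tropical monomial a ⊗ x^⊗i evaluates to a + i · x. Evaluating each term at x = 7:
  Term 0 contributes 7 + 0 · 7 = 7
  Term 1 contributes -2 + 1 · 7 = 5
  Term 2 contributes 8 + 2 · 7 = 22
  Term 3 contributes 0 + 3 · 7 = 21
  Term 4 contributes -2 + 4 · 7 = 26
p(7) = ⊕ of these = min[7, 5, 22, 21, 26] = 5.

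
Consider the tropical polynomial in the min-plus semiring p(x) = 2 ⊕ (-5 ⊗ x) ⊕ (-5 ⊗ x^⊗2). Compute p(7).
p(7) = 2

A tropical monomial a ⊗ x^⊗i evaluates to a + i · x. Evaluating each term at x = 7:
  Term 0 contributes 2 + 0 · 7 = 2
  Term 1 contributes -5 + 1 · 7 = 2
  Term 2 contributes -5 + 2 · 7 = 9
p(7) = ⊕ of these = min[2, 2, 9] = 2.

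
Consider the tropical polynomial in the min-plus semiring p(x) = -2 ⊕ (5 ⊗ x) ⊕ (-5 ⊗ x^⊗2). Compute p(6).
p(6) = -2

A tropical monomial a ⊗ x^⊗i evaluates to a + i · x. Evaluating each term at x = 6:
  Term 0 contributes -2 + 0 · 6 = -2
  Term 1 contributes 5 + 1 · 6 = 11
  Term 2 contributes -5 + 2 · 6 = 7
p(6) = ⊕ of these = min[-2, 11, 7] = -2.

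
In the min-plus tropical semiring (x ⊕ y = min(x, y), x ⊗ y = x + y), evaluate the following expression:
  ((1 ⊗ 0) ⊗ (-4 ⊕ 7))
((1 ⊗ 0) ⊗ (-4 ⊕ 7)) = -3

Expand innermost to outermost. Recall ⊕ takes the minimum of its arguments and ⊗ takes their sum. Working out the expression ((1 ⊗ 0) ⊗ (-4 ⊕ 7)) gives -3.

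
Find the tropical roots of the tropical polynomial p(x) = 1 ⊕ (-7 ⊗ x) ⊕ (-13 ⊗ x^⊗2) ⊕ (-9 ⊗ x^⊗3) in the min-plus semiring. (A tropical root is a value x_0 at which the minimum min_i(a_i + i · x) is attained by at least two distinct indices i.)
Roots: {-4, 6, 8}

Each tropical root is a break point of the lower envelope of the lines y = a_i + i · x (there are 4 lines, with slopes 0, 1, ..., 3). Only the lines that attain the minimum somewhere contribute to roots; other lines are dominated. Here the surviving (envelope) indices are i = 3, i = 2, i = 1, i = 0.
Intersections between consecutive envelope lines give the roots: for adjacent envelope indices i < j the intersection is x = (a_i − a_j) / (j − i). Reading off the sorted break points: {-4, 6, 8}.
Verification: at each break x_0, at least two indices attain the minimum of min_i(a_i + i · x_0).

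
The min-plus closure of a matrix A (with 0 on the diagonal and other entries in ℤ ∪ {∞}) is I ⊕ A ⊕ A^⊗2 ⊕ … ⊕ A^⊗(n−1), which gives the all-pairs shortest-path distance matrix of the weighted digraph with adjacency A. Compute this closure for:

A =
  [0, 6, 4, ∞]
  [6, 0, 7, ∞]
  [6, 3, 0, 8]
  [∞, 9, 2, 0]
Closure =
  [0, 6, 4, 12]
  [6, 0, 7, 15]
  [6, 3, 0, 8]
  [8, 5, 2, 0]

This is the Floyd-Warshall all-pairs shortest-path computation. For each intermediate vertex k = 0, 1, …, 3, update dist[i][j] ← min(dist[i][j], dist[i][k] + dist[k][j]). The final matrix gives, for each (i, j), the minimum total weight of any directed path from i to j (possibly empty when i = j).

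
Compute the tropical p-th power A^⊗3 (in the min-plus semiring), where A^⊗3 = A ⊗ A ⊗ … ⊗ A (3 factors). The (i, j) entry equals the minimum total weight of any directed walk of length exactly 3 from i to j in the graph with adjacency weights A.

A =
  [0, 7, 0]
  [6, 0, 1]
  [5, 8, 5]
A^⊗3 =
  [0, 7, 0]
  [6, 0, 1]
  [5, 8, 5]

Each entry (A^⊗3)_ij equals the minimum over all length-3 walks i = v_0 → v_1 → … → v_3 = j of Σ_t A[v_t][v_{t+1}]. For example, for (i, j) = (0, 2) we minimise over 9 possible intermediate vertex sequences; the minimum is 0, attained along the walk 0 → 0 → 0 → 2.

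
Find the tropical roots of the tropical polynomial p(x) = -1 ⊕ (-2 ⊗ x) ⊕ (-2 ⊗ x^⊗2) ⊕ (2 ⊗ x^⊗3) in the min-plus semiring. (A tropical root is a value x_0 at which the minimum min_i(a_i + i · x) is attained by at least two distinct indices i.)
Roots: {-4, 0, 1}

Each tropical root is a break point of the lower envelope of the lines y = a_i + i · x (there are 4 lines, with slopes 0, 1, ..., 3). Only the lines that attain the minimum somewhere contribute to roots; other lines are dominated. Here the surviving (envelope) indices are i = 3, i = 2, i = 1, i = 0.
Intersections between consecutive envelope lines give the roots: for adjacent envelope indices i < j the intersection is x = (a_i − a_j) / (j − i). Reading off the sorted break points: {-4, 0, 1}.
Verification: at each break x_0, at least two indices attain the minimum of min_i(a_i + i · x_0).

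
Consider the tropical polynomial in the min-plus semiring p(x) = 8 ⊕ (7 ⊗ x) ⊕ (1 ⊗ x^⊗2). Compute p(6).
p(6) = 8

A tropical monomial a ⊗ x^⊗i evaluates to a + i · x. Evaluating each term at x = 6:
  Term 0 contributes 8 + 0 · 6 = 8
  Term 1 contributes 7 + 1 · 6 = 13
  Term 2 contributes 1 + 2 · 6 = 13
p(6) = ⊕ of these = min[8, 13, 13] = 8.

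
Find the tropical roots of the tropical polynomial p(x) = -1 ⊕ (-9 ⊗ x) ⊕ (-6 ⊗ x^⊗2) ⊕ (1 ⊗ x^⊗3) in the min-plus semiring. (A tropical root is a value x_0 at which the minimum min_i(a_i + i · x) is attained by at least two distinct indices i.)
Roots: {-7, -3, 8}

Each tropical root is a break point of the lower envelope of the lines y = a_i + i · x (there are 4 lines, with slopes 0, 1, ..., 3). Only the lines that attain the minimum somewhere contribute to roots; other lines are dominated. Here the surviving (envelope) indices are i = 3, i = 2, i = 1, i = 0.
Intersections between consecutive envelope lines give the roots: for adjacent envelope indices i < j the intersection is x = (a_i − a_j) / (j − i). Reading off the sorted break points: {-7, -3, 8}.
Verification: at each break x_0, at least two indices attain the minimum of min_i(a_i + i · x_0).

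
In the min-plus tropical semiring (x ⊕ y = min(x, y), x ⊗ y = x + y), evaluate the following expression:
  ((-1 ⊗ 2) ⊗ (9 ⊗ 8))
((-1 ⊗ 2) ⊗ (9 ⊗ 8)) = 18

Expand innermost to outermost. Recall ⊕ takes the minimum of its arguments and ⊗ takes their sum. Working out the expression ((-1 ⊗ 2) ⊗ (9 ⊗ 8)) gives 18.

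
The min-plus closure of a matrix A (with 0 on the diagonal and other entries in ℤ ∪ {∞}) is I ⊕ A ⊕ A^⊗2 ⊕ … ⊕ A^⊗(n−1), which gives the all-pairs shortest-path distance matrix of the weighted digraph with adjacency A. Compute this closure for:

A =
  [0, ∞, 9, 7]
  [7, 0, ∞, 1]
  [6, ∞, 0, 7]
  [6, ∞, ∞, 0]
Closure =
  [0, ∞, 9, 7]
  [7, 0, 16, 1]
  [6, ∞, 0, 7]
  [6, ∞, 15, 0]

This is the Floyd-Warshall all-pairs shortest-path computation. For each intermediate vertex k = 0, 1, …, 3, update dist[i][j] ← min(dist[i][j], dist[i][k] + dist[k][j]). The final matrix gives, for each (i, j), the minimum total weight of any directed path from i to j (possibly empty when i = j).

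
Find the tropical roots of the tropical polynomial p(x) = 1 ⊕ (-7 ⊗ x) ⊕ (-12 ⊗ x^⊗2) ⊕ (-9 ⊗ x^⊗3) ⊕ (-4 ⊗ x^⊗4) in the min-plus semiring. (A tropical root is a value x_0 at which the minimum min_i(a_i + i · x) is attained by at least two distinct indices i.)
Roots: {-5, -3, 5, 8}

Each tropical root is a break point of the lower envelope of the lines y = a_i + i · x (there are 5 lines, with slopes 0, 1, ..., 4). Only the lines that attain the minimum somewhere contribute to roots; other lines are dominated. Here the surviving (envelope) indices are i = 4, i = 3, i = 2, i = 1, i = 0.
Intersections between consecutive envelope lines give the roots: for adjacent envelope indices i < j the intersection is x = (a_i − a_j) / (j − i). Reading off the sorted break points: {-5, -3, 5, 8}.
Verification: at each break x_0, at least two indices attain the minimum of min_i(a_i + i · x_0).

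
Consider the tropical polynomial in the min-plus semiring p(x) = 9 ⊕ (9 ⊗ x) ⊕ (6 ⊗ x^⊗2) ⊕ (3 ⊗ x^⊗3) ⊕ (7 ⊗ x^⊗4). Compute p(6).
p(6) = 9

A tropical monomial a ⊗ x^⊗i evaluates to a + i · x. Evaluating each term at x = 6:
  Term 0 contributes 9 + 0 · 6 = 9
  Term 1 contributes 9 + 1 · 6 = 15
  Term 2 contributes 6 + 2 · 6 = 18
  Term 3 contributes 3 + 3 · 6 = 21
  Term 4 contributes 7 + 4 · 6 = 31
p(6) = ⊕ of these = min[9, 15, 18, 21, 31] = 9.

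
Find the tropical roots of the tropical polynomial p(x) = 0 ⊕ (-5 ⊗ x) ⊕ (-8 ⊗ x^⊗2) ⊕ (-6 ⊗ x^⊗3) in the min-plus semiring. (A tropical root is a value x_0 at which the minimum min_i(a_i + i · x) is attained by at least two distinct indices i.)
Roots: {-2, 3, 5}

Each tropical root is a break point of the lower envelope of the lines y = a_i + i · x (there are 4 lines, with slopes 0, 1, ..., 3). Only the lines that attain the minimum somewhere contribute to roots; other lines are dominated. Here the surviving (envelope) indices are i = 3, i = 2, i = 1, i = 0.
Intersections between consecutive envelope lines give the roots: for adjacent envelope indices i < j the intersection is x = (a_i − a_j) / (j − i). Reading off the sorted break points: {-2, 3, 5}.
Verification: at each break x_0, at least two indices attain the minimum of min_i(a_i + i · x_0).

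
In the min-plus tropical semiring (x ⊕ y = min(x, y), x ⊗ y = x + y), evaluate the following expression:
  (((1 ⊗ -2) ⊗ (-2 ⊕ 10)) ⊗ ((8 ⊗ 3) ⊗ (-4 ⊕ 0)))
(((1 ⊗ -2) ⊗ (-2 ⊕ 10)) ⊗ ((8 ⊗ 3) ⊗ (-4 ⊕ 0))) = 4

Expand innermost to outermost. Recall ⊕ takes the minimum of its arguments and ⊗ takes their sum. Working out the expression (((1 ⊗ -2) ⊗ (-2 ⊕ 10)) ⊗ ((8 ⊗ 3) ⊗ (-4 ⊕ 0))) gives 4.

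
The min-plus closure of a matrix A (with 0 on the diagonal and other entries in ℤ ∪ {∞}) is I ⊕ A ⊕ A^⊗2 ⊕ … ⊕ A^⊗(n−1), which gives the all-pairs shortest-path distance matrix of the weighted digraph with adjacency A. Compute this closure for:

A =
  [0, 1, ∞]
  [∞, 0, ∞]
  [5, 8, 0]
Closure =
  [0, 1, ∞]
  [∞, 0, ∞]
  [5, 6, 0]

This is the Floyd-Warshall all-pairs shortest-path computation. For each intermediate vertex k = 0, 1, …, 2, update dist[i][j] ← min(dist[i][j], dist[i][k] + dist[k][j]). The final matrix gives, for each (i, j), the minimum total weight of any directed path from i to j (possibly empty when i = j).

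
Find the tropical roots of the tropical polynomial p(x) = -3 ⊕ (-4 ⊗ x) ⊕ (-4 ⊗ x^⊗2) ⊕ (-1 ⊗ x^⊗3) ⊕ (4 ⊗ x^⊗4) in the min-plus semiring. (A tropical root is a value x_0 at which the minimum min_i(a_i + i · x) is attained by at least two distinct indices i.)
Roots: {-5, -3, 0, 1}

Each tropical root is a break point of the lower envelope of the lines y = a_i + i · x (there are 5 lines, with slopes 0, 1, ..., 4). Only the lines that attain the minimum somewhere contribute to roots; other lines are dominated. Here the surviving (envelope) indices are i = 4, i = 3, i = 2, i = 1, i = 0.
Intersections between consecutive envelope lines give the roots: for adjacent envelope indices i < j the intersection is x = (a_i − a_j) / (j − i). Reading off the sorted break points: {-5, -3, 0, 1}.
Verification: at each break x_0, at least two indices attain the minimum of min_i(a_i + i · x_0).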